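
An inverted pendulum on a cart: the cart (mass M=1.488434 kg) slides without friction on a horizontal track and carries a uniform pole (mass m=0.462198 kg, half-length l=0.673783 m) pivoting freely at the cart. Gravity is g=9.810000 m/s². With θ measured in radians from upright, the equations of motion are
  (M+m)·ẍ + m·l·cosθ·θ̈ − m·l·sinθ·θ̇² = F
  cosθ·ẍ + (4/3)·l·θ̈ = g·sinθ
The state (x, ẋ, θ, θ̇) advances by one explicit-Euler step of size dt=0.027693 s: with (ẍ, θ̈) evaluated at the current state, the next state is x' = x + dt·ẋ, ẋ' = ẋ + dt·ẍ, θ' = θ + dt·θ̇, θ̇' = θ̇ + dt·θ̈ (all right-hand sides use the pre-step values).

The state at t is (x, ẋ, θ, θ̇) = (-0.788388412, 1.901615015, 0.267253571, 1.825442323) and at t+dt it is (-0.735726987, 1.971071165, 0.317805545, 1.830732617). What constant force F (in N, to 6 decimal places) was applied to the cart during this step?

ẍ = (ẋ'−ẋ)/dt = (1.971071165−1.901615015)/0.027693 = 2.508076
θ̈ = (θ̇'−θ̇)/dt = (1.830732617−1.825442323)/0.027693 = 0.191034
sinθ=0.264084, cosθ=0.964500
F = (M+m)·ẍ + m·l·cosθ·θ̈ − m·l·sinθ·θ̇² = 4.892333 + 0.057380 − 0.274047 = 4.675666

F = 4.675666 N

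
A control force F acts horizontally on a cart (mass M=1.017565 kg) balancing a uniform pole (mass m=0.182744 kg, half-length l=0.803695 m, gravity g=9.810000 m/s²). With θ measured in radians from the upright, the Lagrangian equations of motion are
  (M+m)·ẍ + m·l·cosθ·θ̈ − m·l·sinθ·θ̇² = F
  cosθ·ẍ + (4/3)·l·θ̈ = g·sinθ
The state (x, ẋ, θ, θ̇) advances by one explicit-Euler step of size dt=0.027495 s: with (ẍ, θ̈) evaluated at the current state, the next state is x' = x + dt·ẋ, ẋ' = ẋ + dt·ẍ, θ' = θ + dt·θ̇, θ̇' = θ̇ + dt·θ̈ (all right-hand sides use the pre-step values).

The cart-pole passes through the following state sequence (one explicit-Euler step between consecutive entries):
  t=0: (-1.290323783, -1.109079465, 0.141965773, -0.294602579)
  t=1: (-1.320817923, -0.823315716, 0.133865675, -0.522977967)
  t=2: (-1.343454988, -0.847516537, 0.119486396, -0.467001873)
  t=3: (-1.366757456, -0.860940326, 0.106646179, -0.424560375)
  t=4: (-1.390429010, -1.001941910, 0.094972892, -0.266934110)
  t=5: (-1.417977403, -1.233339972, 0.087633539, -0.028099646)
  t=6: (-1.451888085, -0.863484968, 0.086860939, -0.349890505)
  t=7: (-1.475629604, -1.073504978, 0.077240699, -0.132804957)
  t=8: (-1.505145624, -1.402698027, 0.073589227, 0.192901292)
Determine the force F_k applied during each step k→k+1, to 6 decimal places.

F_0 = 11.265723 N
F_1 = -0.765528 N
F_2 = -0.364747 N
F_3 = -5.321107 N
F_4 = -8.832763 N
F_5 = 14.433890 N
F_6 = -8.014859 N
F_7 = -12.636657 N

step 0→1:
  ẍ = (ẋ'−ẋ)/dt = (-0.823315716−-1.109079465)/0.027495 = 10.393299
  θ̈ = (θ̇'−θ̇)/dt = (-0.522977967−-0.294602579)/0.027495 = -8.306070
  sinθ=0.141489, cosθ=0.989940
  F = (M+m)·ẍ + m·l·cosθ·θ̈ − m·l·sinθ·θ̇² = 12.475170 + -1.207643 − 0.001804 = 11.265723
step 1→2:
  ẍ = (ẋ'−ẋ)/dt = (-0.847516537−-0.823315716)/0.027495 = -0.880190
  θ̈ = (θ̇'−θ̇)/dt = (-0.467001873−-0.522977967)/0.027495 = 2.035864
  sinθ=0.133466, cosθ=0.991053
  F = (M+m)·ẍ + m·l·cosθ·θ̈ − m·l·sinθ·θ̇² = -1.056500 + 0.296333 − 0.005361 = -0.765528
step 2→3:
  ẍ = (ẋ'−ẋ)/dt = (-0.860940326−-0.847516537)/0.027495 = -0.488227
  θ̈ = (θ̇'−θ̇)/dt = (-0.424560375−-0.467001873)/0.027495 = 1.543608
  sinθ=0.119202, cosθ=0.992870
  F = (M+m)·ẍ + m·l·cosθ·θ̈ − m·l·sinθ·θ̇² = -0.586023 + 0.225094 − 0.003818 = -0.364747
step 3→4:
  ẍ = (ẋ'−ẋ)/dt = (-1.001941910−-0.860940326)/0.027495 = -5.128263
  θ̈ = (θ̇'−θ̇)/dt = (-0.266934110−-0.424560375)/0.027495 = 5.732907
  sinθ=0.106444, cosθ=0.994319
  F = (M+m)·ẍ + m·l·cosθ·θ̈ − m·l·sinθ·θ̇² = -6.155500 + 0.837211 − 0.002818 = -5.321107
step 4→5:
  ẍ = (ẋ'−ẋ)/dt = (-1.233339972−-1.001941910)/0.027495 = -8.416005
  θ̈ = (θ̇'−θ̇)/dt = (-0.028099646−-0.266934110)/0.027495 = 8.686469
  sinθ=0.094830, cosθ=0.995493
  F = (M+m)·ẍ + m·l·cosθ·θ̈ − m·l·sinθ·θ̇² = -10.101807 + 1.270036 − 0.000992 = -8.832763
step 5→6:
  ẍ = (ẋ'−ẋ)/dt = (-0.863484968−-1.233339972)/0.027495 = 13.451719
  θ̈ = (θ̇'−θ̇)/dt = (-0.349890505−-0.028099646)/0.027495 = -11.703614
  sinθ=0.087521, cosθ=0.996163
  F = (M+m)·ẍ + m·l·cosθ·θ̈ − m·l·sinθ·θ̇² = 16.146219 + -1.712319 − 0.000010 = 14.433890
step 6→7:
  ẍ = (ẋ'−ẋ)/dt = (-1.073504978−-0.863484968)/0.027495 = -7.638480
  θ̈ = (θ̇'−θ̇)/dt = (-0.132804957−-0.349890505)/0.027495 = 7.895455
  sinθ=0.086752, cosθ=0.996230
  F = (M+m)·ẍ + m·l·cosθ·θ̈ − m·l·sinθ·θ̇² = -9.168536 + 1.155237 − 0.001560 = -8.014859
step 7→8:
  ẍ = (ẋ'−ẋ)/dt = (-1.402698027−-1.073504978)/0.027495 = -11.972833
  θ̈ = (θ̇'−θ̇)/dt = (0.192901292−-0.132804957)/0.027495 = 11.846017
  sinθ=0.077164, cosθ=0.997018
  F = (M+m)·ẍ + m·l·cosθ·θ̈ − m·l·sinθ·θ̇² = -14.371099 + 1.734642 − 0.000200 = -12.636657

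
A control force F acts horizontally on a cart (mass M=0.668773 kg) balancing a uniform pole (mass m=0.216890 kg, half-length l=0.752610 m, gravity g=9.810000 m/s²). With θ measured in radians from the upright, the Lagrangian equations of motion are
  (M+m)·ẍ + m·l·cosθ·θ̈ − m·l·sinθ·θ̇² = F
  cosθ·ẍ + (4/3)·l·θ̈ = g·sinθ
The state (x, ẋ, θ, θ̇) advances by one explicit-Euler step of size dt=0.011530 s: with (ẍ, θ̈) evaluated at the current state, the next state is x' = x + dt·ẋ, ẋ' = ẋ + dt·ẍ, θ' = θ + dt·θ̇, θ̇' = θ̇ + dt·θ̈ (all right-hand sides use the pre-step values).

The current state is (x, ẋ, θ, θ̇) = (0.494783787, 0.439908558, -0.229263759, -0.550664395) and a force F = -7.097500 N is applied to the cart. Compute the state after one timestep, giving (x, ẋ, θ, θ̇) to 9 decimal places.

sinθ=-0.227260609, cosθ=0.973833978
temp = (F + m·l·θ̇²·sinθ)/(M+m) = (-7.097500 + -0.011248838)/0.885663 = -8.026471511
θ̈ = (g·sinθ − cosθ·temp)/(l·(4/3 − m·cos²θ/(M+m))) = 6.741976582
ẍ = temp − m·l·θ̈·cosθ/(M+m) = -9.236548980
Euler: x'=0.494783787+0.011530·0.439908558=0.499855933, ẋ'=0.439908558+0.011530·-9.236548980=0.333411148
       θ'=-0.229263759+0.011530·-0.550664395=-0.235612919, θ̇'=-0.550664395+0.011530·6.741976582=-0.472929405

(0.499855933, 0.333411148, -0.235612919, -0.472929405)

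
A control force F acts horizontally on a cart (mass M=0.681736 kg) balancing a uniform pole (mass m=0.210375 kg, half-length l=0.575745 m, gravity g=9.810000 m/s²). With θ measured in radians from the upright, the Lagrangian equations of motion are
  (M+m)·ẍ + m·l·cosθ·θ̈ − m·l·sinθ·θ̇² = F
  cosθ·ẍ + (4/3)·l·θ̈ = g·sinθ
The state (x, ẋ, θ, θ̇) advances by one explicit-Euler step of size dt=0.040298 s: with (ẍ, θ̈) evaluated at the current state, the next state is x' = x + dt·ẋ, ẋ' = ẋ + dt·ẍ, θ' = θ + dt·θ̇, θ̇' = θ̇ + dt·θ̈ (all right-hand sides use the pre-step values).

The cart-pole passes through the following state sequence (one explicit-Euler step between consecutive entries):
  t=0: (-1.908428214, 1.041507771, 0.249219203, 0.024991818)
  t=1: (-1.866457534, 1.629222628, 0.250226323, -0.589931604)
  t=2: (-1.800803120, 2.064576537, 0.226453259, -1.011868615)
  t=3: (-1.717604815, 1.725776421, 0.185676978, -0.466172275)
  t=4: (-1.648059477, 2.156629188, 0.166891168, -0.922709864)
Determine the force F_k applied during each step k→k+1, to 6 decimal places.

F_0 = 11.219570 N
F_1 = 8.398655 N
F_2 = -5.929844 N
F_3 = 8.184680 N

step 0→1:
  ẍ = (ẋ'−ẋ)/dt = (1.629222628−1.041507771)/0.040298 = 14.584219
  θ̈ = (θ̇'−θ̇)/dt = (-0.589931604−0.024991818)/0.040298 = -15.259403
  sinθ=0.246647, cosθ=0.969105
  F = (M+m)·ẍ + m·l·cosθ·θ̈ − m·l·sinθ·θ̇² = 13.010742 + -1.791154 − 0.000019 = 11.219570
step 1→2:
  ẍ = (ẋ'−ẋ)/dt = (2.064576537−1.629222628)/0.040298 = 10.803363
  θ̈ = (θ̇'−θ̇)/dt = (-1.011868615−-0.589931604)/0.040298 = -10.470421
  sinθ=0.247623, cosθ=0.968856
  F = (M+m)·ẍ + m·l·cosθ·θ̈ − m·l·sinθ·θ̇² = 9.637799 + -1.228706 − 0.010438 = 8.398655
step 2→3:
  ẍ = (ẋ'−ẋ)/dt = (1.725776421−2.064576537)/0.040298 = -8.407368
  θ̈ = (θ̇'−θ̇)/dt = (-0.466172275−-1.011868615)/0.040298 = 13.541524
  sinθ=0.224523, cosθ=0.974469
  F = (M+m)·ẍ + m·l·cosθ·θ̈ − m·l·sinθ·θ̇² = -7.500305 + 1.598306 − 0.027844 = -5.929844
step 3→4:
  ẍ = (ẋ'−ẋ)/dt = (2.156629188−1.725776421)/0.040298 = 10.691666
  θ̈ = (θ̇'−θ̇)/dt = (-0.922709864−-0.466172275)/0.040298 = -11.329038
  sinθ=0.184612, cosθ=0.982811
  F = (M+m)·ẍ + m·l·cosθ·θ̈ − m·l·sinθ·θ̇² = 9.538153 + -1.348614 − 0.004859 = 8.184680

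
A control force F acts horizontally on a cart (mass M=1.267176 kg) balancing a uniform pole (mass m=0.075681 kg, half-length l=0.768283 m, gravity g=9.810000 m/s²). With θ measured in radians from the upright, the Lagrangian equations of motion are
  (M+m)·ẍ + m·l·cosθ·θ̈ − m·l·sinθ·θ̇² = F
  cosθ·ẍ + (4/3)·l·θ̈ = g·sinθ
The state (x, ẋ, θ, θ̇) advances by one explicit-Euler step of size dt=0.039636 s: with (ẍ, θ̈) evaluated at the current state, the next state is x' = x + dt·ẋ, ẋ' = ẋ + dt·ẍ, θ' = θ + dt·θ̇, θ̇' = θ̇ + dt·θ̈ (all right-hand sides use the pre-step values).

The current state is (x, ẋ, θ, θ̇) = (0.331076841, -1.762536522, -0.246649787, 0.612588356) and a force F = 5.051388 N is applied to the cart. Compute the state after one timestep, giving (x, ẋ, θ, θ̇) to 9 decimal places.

sinθ=-0.244156514, cosθ=0.969735839
temp = (F + m·l·θ̇²·sinθ)/(M+m) = (5.051388 + -0.005327382)/1.342857 = 3.757705115
θ̈ = (g·sinθ − cosθ·temp)/(l·(4/3 − m·cos²θ/(M+m))) = -6.139479199
ẍ = temp − m·l·θ̈·cosθ/(M+m) = 4.015493471
Euler: x'=0.331076841+0.039636·-1.762536522=0.261216943, ẋ'=-1.762536522+0.039636·4.015493471=-1.603378423
       θ'=-0.246649787+0.039636·0.612588356=-0.222369235, θ̇'=0.612588356+0.039636·-6.139479199=0.369243958

(0.261216943, -1.603378423, -0.222369235, 0.369243958)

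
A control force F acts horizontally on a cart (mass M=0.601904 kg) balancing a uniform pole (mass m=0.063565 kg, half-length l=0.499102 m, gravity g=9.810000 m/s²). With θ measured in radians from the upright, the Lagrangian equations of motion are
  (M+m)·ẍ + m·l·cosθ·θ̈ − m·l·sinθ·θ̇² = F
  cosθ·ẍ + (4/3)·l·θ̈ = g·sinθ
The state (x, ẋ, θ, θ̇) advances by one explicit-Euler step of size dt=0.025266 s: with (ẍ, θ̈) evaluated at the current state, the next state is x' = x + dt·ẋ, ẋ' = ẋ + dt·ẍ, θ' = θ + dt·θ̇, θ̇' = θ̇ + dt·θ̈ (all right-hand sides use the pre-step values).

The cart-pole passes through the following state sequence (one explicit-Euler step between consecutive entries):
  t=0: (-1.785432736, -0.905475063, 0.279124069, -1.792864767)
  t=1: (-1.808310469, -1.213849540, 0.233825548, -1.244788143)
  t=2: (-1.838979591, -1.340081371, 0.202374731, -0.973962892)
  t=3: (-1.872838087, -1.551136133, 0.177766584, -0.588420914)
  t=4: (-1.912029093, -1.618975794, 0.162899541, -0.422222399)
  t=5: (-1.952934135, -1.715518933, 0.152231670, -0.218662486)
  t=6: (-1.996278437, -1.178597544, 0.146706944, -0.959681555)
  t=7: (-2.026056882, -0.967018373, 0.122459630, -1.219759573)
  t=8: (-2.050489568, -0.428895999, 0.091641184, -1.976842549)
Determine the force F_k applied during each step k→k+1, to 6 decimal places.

F_0 = -7.488662 N
F_1 = -3.005340 N
F_2 = -5.090690 N
F_3 = -1.583339 N
F_4 = -2.291503 N
F_5 = 13.221779 N
F_6 = 5.245350 N
F_7 = 13.224063 N

step 0→1:
  ẍ = (ẋ'−ẋ)/dt = (-1.213849540−-0.905475063)/0.025266 = -12.205117
  θ̈ = (θ̇'−θ̇)/dt = (-1.244788143−-1.792864767)/0.025266 = 21.692259
  sinθ=0.275514, cosθ=0.961297
  F = (M+m)·ẍ + m·l·cosθ·θ̈ − m·l·sinθ·θ̇² = -8.122127 + 0.661561 − 0.028096 = -7.488662
step 1→2:
  ẍ = (ẋ'−ẋ)/dt = (-1.340081371−-1.213849540)/0.025266 = -4.996115
  θ̈ = (θ̇'−θ̇)/dt = (-0.973962892−-1.244788143)/0.025266 = 10.718960
  sinθ=0.231701, cosθ=0.972787
  F = (M+m)·ẍ + m·l·cosθ·θ̈ − m·l·sinθ·θ̇² = -3.324759 + 0.330809 − 0.011390 = -3.005340
step 2→3:
  ẍ = (ẋ'−ẋ)/dt = (-1.551136133−-1.340081371)/0.025266 = -8.353311
  θ̈ = (θ̇'−θ̇)/dt = (-0.588420914−-0.973962892)/0.025266 = 15.259320
  sinθ=0.200996, cosθ=0.979592
  F = (M+m)·ẍ + m·l·cosθ·θ̈ − m·l·sinθ·θ̇² = -5.558870 + 0.474229 − 0.006049 = -5.090690
step 3→4:
  ẍ = (ẋ'−ẋ)/dt = (-1.618975794−-1.551136133)/0.025266 = -2.685018
  θ̈ = (θ̇'−θ̇)/dt = (-0.422222399−-0.588420914)/0.025266 = 6.577951
  sinθ=0.176832, cosθ=0.984241
  F = (M+m)·ẍ + m·l·cosθ·θ̈ − m·l·sinθ·θ̇² = -1.786796 + 0.205400 − 0.001942 = -1.583339
step 4→5:
  ẍ = (ẋ'−ẋ)/dt = (-1.715518933−-1.618975794)/0.025266 = -3.821069
  θ̈ = (θ̇'−θ̇)/dt = (-0.218662486−-0.422222399)/0.025266 = 8.056674
  sinθ=0.162180, cosθ=0.986761
  F = (M+m)·ẍ + m·l·cosθ·θ̈ − m·l·sinθ·θ̇² = -2.542803 + 0.252217 − 0.000917 = -2.291503
step 5→6:
  ẍ = (ẋ'−ẋ)/dt = (-1.178597544−-1.715518933)/0.025266 = 21.250748
  θ̈ = (θ̇'−θ̇)/dt = (-0.959681555−-0.218662486)/0.025266 = -29.328705
  sinθ=0.151644, cosθ=0.988435
  F = (M+m)·ẍ + m·l·cosθ·θ̈ − m·l·sinθ·θ̇² = 14.141714 + -0.919705 − 0.000230 = 13.221779
step 6→7:
  ẍ = (ẋ'−ẋ)/dt = (-0.967018373−-1.178597544)/0.025266 = 8.374067
  θ̈ = (θ̇'−θ̇)/dt = (-1.219759573−-0.959681555)/0.025266 = -10.293597
  sinθ=0.146181, cosθ=0.989258
  F = (M+m)·ẍ + m·l·cosθ·θ̈ − m·l·sinθ·θ̇² = 5.572682 + -0.323061 − 0.004271 = 5.245350
step 7→8:
  ẍ = (ẋ'−ẋ)/dt = (-0.428895999−-0.967018373)/0.025266 = 21.298281
  θ̈ = (θ̇'−θ̇)/dt = (-1.976842549−-1.219759573)/0.025266 = -29.964497
  sinθ=0.122154, cosθ=0.992511
  F = (M+m)·ẍ + m·l·cosθ·θ̈ − m·l·sinθ·θ̇² = 14.173346 + -0.943517 − 0.005766 = 13.224063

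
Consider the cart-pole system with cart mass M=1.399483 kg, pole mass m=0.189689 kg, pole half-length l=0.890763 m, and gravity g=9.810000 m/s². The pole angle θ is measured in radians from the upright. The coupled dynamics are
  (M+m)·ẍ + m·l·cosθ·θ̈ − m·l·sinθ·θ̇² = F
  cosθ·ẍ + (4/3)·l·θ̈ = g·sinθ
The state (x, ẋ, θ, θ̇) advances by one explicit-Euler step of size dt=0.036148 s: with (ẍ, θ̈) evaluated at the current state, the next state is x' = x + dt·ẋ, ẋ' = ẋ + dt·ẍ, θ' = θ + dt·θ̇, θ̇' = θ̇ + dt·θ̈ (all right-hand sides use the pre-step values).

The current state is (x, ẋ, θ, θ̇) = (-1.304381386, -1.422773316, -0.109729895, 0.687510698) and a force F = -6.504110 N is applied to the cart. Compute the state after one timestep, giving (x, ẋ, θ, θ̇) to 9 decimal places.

(-1.355811796, -1.581501352, -0.084877758, 0.787655109)

sinθ=-0.109509824, cosθ=0.993985713
temp = (F + m·l·θ̇²·sinθ)/(M+m) = (-6.504110 + -0.008746138)/1.589172 = -4.098270129
θ̈ = (g·sinθ − cosθ·temp)/(l·(4/3 − m·cos²θ/(M+m))) = 2.770399784
ẍ = temp − m·l·θ̈·cosθ/(M+m) = -4.391059967
Euler: x'=-1.304381386+0.036148·-1.422773316=-1.355811796, ẋ'=-1.422773316+0.036148·-4.391059967=-1.581501352
       θ'=-0.109729895+0.036148·0.687510698=-0.084877758, θ̇'=0.687510698+0.036148·2.770399784=0.787655109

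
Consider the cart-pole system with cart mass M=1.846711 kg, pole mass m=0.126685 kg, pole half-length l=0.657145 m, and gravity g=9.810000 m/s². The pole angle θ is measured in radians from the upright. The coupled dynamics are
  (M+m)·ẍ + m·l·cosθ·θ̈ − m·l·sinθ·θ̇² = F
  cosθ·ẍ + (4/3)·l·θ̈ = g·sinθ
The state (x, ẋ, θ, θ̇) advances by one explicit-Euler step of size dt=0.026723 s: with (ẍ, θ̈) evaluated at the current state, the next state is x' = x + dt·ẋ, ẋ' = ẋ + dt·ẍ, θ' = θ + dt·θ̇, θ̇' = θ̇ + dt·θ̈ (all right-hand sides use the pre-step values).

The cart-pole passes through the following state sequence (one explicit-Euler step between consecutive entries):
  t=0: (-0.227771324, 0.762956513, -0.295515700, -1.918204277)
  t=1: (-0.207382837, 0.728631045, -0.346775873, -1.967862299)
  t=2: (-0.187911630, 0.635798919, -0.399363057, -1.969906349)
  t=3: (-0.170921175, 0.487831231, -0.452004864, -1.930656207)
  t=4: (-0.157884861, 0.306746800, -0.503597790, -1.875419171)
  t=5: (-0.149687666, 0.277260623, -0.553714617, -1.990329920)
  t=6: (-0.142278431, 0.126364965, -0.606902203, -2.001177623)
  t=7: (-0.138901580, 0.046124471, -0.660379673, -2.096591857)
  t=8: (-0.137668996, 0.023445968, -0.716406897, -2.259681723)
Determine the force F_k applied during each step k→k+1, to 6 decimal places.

F_0 = -2.593594 N
F_1 = -6.751734 N
F_2 = -10.688605 N
F_3 = -13.082091 N
F_4 = -2.349683 N
F_5 = -10.998418 N
F_6 = -5.979487 N
F_7 = -1.851506 N

step 0→1:
  ẍ = (ẋ'−ẋ)/dt = (0.728631045−0.762956513)/0.026723 = -1.284492
  θ̈ = (θ̇'−θ̇)/dt = (-1.967862299−-1.918204277)/0.026723 = -1.858250
  sinθ=-0.291233, cosθ=0.956652
  F = (M+m)·ẍ + m·l·cosθ·θ̈ − m·l·sinθ·θ̇² = -2.534811 + -0.147994 − -0.089211 = -2.593594
step 1→2:
  ẍ = (ẋ'−ẋ)/dt = (0.635798919−0.728631045)/0.026723 = -3.473866
  θ̈ = (θ̇'−θ̇)/dt = (-1.969906349−-1.967862299)/0.026723 = -0.076490
  sinθ=-0.339867, cosθ=0.940473
  F = (M+m)·ẍ + m·l·cosθ·θ̈ − m·l·sinθ·θ̇² = -6.855314 + -0.005989 − -0.109568 = -6.751734
step 2→3:
  ẍ = (ẋ'−ẋ)/dt = (0.487831231−0.635798919)/0.026723 = -5.537091
  θ̈ = (θ̇'−θ̇)/dt = (-1.930656207−-1.969906349)/0.026723 = 1.468778
  sinθ=-0.388832, cosθ=0.921309
  F = (M+m)·ẍ + m·l·cosθ·θ̈ − m·l·sinθ·θ̇² = -10.926874 + 0.112654 − -0.125614 = -10.688605
step 3→4:
  ẍ = (ẋ'−ẋ)/dt = (0.306746800−0.487831231)/0.026723 = -6.776351
  θ̈ = (θ̇'−θ̇)/dt = (-1.875419171−-1.930656207)/0.026723 = 2.067022
  sinθ=-0.436770, cosθ=0.899573
  F = (M+m)·ẍ + m·l·cosθ·θ̈ − m·l·sinθ·θ̇² = -13.372424 + 0.154799 − -0.135534 = -13.082091
step 4→5:
  ẍ = (ẋ'−ẋ)/dt = (0.277260623−0.306746800)/0.026723 = -1.103401
  θ̈ = (θ̇'−θ̇)/dt = (-1.990329920−-1.875419171)/0.026723 = -4.300069
  sinθ=-0.482580, cosθ=0.875852
  F = (M+m)·ẍ + m·l·cosθ·θ̈ − m·l·sinθ·θ̇² = -2.177447 + -0.313540 − -0.141303 = -2.349683
step 5→6:
  ẍ = (ẋ'−ẋ)/dt = (0.126364965−0.277260623)/0.026723 = -5.646659
  θ̈ = (θ̇'−θ̇)/dt = (-2.001177623−-1.990329920)/0.026723 = -0.405931
  sinθ=-0.525850, cosθ=0.850577
  F = (M+m)·ẍ + m·l·cosθ·θ̈ − m·l·sinθ·θ̇² = -11.143093 + -0.028744 − -0.173420 = -10.998418
step 6→7:
  ẍ = (ẋ'−ẋ)/dt = (0.046124471−0.126364965)/0.026723 = -3.002675
  θ̈ = (θ̇'−θ̇)/dt = (-2.096591857−-2.001177623)/0.026723 = -3.570491
  sinθ=-0.570326, cosθ=0.821419
  F = (M+m)·ẍ + m·l·cosθ·θ̈ − m·l·sinθ·θ̇² = -5.925468 + -0.244162 − -0.190143 = -5.979487
step 7→8:
  ẍ = (ẋ'−ẋ)/dt = (0.023445968−0.046124471)/0.026723 = -0.848651
  θ̈ = (θ̇'−θ̇)/dt = (-2.259681723−-2.096591857)/0.026723 = -6.102977
  sinθ=-0.613417, cosθ=0.789759
  F = (M+m)·ẍ + m·l·cosθ·θ̈ − m·l·sinθ·θ̇² = -1.674725 + -0.401257 − -0.224476 = -1.851506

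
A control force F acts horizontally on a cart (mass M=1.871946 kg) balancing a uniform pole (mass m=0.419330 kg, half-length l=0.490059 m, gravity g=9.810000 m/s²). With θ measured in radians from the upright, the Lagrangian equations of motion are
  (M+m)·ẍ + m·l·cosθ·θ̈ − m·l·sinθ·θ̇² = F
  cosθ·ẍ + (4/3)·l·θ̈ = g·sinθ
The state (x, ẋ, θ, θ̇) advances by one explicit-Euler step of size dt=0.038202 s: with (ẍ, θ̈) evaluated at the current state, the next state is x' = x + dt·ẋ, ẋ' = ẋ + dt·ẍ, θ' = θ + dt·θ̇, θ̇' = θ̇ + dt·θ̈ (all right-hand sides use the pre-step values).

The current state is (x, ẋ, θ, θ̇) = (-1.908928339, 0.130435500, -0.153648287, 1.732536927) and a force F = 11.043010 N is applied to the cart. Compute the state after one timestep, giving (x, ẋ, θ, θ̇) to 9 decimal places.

(-1.903945442, 0.350219977, -0.087461911, 1.312357241)

sinθ=-0.153044451, cosθ=0.988219306
temp = (F + m·l·θ̇²·sinθ)/(M+m) = (11.043010 + -0.094403238)/2.291276 = 4.778388445
θ̈ = (g·sinθ − cosθ·temp)/(l·(4/3 − m·cos²θ/(M+m))) = -10.998892364
ẍ = temp − m·l·θ̈·cosθ/(M+m) = 5.753219113
Euler: x'=-1.908928339+0.038202·0.130435500=-1.903945442, ẋ'=0.130435500+0.038202·5.753219113=0.350219977
       θ'=-0.153648287+0.038202·1.732536927=-0.087461911, θ̇'=1.732536927+0.038202·-10.998892364=1.312357241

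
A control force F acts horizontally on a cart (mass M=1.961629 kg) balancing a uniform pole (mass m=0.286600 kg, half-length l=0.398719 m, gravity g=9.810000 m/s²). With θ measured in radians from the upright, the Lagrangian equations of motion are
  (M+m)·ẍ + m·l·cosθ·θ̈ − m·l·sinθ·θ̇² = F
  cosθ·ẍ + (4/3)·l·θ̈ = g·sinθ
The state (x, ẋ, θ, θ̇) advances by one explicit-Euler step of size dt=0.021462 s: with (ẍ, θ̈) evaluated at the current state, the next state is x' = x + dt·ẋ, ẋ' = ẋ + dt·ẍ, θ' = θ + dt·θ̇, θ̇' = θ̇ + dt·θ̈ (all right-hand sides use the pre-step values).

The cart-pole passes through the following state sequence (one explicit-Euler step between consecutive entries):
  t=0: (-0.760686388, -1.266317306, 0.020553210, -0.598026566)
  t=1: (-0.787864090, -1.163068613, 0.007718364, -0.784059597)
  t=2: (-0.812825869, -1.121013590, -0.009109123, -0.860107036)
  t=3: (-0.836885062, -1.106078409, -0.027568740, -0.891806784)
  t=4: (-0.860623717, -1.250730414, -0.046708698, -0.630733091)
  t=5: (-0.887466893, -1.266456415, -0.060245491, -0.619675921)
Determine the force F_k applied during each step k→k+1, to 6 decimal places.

F_0 = 9.824557 N
F_1 = 3.999990 N
F_2 = 1.396513 N
F_3 = -13.760822 N
F_4 = -1.586429 N

step 0→1:
  ẍ = (ẋ'−ẋ)/dt = (-1.163068613−-1.266317306)/0.021462 = 4.810768
  θ̈ = (θ̇'−θ̇)/dt = (-0.784059597−-0.598026566)/0.021462 = -8.668019
  sinθ=0.020552, cosθ=0.999789
  F = (M+m)·ẍ + m·l·cosθ·θ̈ − m·l·sinθ·θ̇² = 10.815707 + -0.990310 − 0.000840 = 9.824557
step 1→2:
  ẍ = (ẋ'−ẋ)/dt = (-1.121013590−-1.163068613)/0.021462 = 1.959511
  θ̈ = (θ̇'−θ̇)/dt = (-0.860107036−-0.784059597)/0.021462 = -3.543353
  sinθ=0.007718, cosθ=0.999970
  F = (M+m)·ẍ + m·l·cosθ·θ̈ − m·l·sinθ·θ̇² = 4.405429 + -0.404897 − 0.000542 = 3.999990
step 2→3:
  ẍ = (ẋ'−ẋ)/dt = (-1.106078409−-1.121013590)/0.021462 = 0.695890
  θ̈ = (θ̇'−θ̇)/dt = (-0.891806784−-0.860107036)/0.021462 = -1.477017
  sinθ=-0.009109, cosθ=0.999959
  F = (M+m)·ẍ + m·l·cosθ·θ̈ − m·l·sinθ·θ̇² = 1.564519 + -0.168776 − -0.000770 = 1.396513
step 3→4:
  ẍ = (ẋ'−ẋ)/dt = (-1.250730414−-1.106078409)/0.021462 = -6.739913
  θ̈ = (θ̇'−θ̇)/dt = (-0.630733091−-0.891806784)/0.021462 = 12.164462
  sinθ=-0.027565, cosθ=0.999620
  F = (M+m)·ẍ + m·l·cosθ·θ̈ − m·l·sinθ·θ̇² = -15.152867 + 1.389540 − -0.002505 = -13.760822
step 4→5:
  ẍ = (ẋ'−ẋ)/dt = (-1.266456415−-1.250730414)/0.021462 = -0.732737
  θ̈ = (θ̇'−θ̇)/dt = (-0.619675921−-0.630733091)/0.021462 = 0.515198
  sinθ=-0.046692, cosθ=0.998909
  F = (M+m)·ẍ + m·l·cosθ·θ̈ − m·l·sinθ·θ̇² = -1.647361 + 0.058809 − -0.002123 = -1.586429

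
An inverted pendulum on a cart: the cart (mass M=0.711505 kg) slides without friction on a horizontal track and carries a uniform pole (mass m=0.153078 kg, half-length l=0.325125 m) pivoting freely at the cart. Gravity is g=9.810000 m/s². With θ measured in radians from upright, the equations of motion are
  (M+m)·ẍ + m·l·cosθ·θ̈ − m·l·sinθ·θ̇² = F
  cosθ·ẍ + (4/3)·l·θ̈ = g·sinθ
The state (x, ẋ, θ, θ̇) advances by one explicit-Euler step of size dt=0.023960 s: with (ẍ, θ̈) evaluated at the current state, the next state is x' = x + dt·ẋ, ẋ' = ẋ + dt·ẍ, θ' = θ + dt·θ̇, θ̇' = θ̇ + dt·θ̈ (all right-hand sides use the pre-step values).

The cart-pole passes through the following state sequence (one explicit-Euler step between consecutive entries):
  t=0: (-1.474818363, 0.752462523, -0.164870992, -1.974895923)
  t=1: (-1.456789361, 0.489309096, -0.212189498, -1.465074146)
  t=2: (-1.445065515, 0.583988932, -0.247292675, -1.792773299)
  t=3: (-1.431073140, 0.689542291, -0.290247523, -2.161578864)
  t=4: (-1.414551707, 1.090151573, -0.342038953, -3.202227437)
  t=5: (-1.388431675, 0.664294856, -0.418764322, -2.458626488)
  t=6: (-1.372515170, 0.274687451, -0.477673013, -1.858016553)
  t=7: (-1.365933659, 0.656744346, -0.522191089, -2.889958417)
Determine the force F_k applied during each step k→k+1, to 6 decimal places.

step 0→1:
  ẍ = (ẋ'−ẋ)/dt = (0.489309096−0.752462523)/0.023960 = -10.983031
  θ̈ = (θ̇'−θ̇)/dt = (-1.465074146−-1.974895923)/0.023960 = 21.278037
  sinθ=-0.164125, cosθ=0.986440
  F = (M+m)·ẍ + m·l·cosθ·θ̈ − m·l·sinθ·θ̇² = -9.495742 + 1.044636 − -0.031859 = -8.419247
step 1→2:
  ẍ = (ẋ'−ẋ)/dt = (0.583988932−0.489309096)/0.023960 = 3.951579
  θ̈ = (θ̇'−θ̇)/dt = (-1.792773299−-1.465074146)/0.023960 = -13.676926
  sinθ=-0.210601, cosθ=0.977572
  F = (M+m)·ẍ + m·l·cosθ·θ̈ − m·l·sinθ·θ̇² = 3.416468 + -0.665427 − -0.022498 = 2.773539
step 2→3:
  ẍ = (ẋ'−ẋ)/dt = (0.689542291−0.583988932)/0.023960 = 4.405399
  θ̈ = (θ̇'−θ̇)/dt = (-2.161578864−-1.792773299)/0.023960 = -15.392553
  sinθ=-0.244780, cosθ=0.969579
  F = (M+m)·ẍ + m·l·cosθ·θ̈ − m·l·sinθ·θ̇² = 3.808833 + -0.742774 − -0.039155 = 3.105214
step 3→4:
  ẍ = (ẋ'−ẋ)/dt = (1.090151573−0.689542291)/0.023960 = 16.719920
  θ̈ = (θ̇'−θ̇)/dt = (-3.202227437−-2.161578864)/0.023960 = -43.432745
  sinθ=-0.286189, cosθ=0.958173
  F = (M+m)·ẍ + m·l·cosθ·θ̈ − m·l·sinθ·θ̇² = 14.455759 + -2.071211 − -0.066552 = 12.451099
step 4→5:
  ẍ = (ẋ'−ẋ)/dt = (0.664294856−1.090151573)/0.023960 = -17.773653
  θ̈ = (θ̇'−θ̇)/dt = (-2.458626488−-3.202227437)/0.023960 = 31.035098
  sinθ=-0.335409, cosθ=0.942073
  F = (M+m)·ẍ + m·l·cosθ·θ̈ − m·l·sinθ·θ̇² = -15.366798 + 1.455126 − -0.171176 = -13.740496
step 5→6:
  ẍ = (ẋ'−ẋ)/dt = (0.274687451−0.664294856)/0.023960 = -16.260743
  θ̈ = (θ̇'−θ̇)/dt = (-1.858016553−-2.458626488)/0.023960 = 25.067193
  sinθ=-0.406632, cosθ=0.913592
  F = (M+m)·ẍ + m·l·cosθ·θ̈ − m·l·sinθ·θ̇² = -14.058762 + 1.139780 − -0.122335 = -12.796647
step 6→7:
  ẍ = (ẋ'−ẋ)/dt = (0.656744346−0.274687451)/0.023960 = 15.945613
  θ̈ = (θ̇'−θ̇)/dt = (-2.889958417−-1.858016553)/0.023960 = -43.069360
  sinθ=-0.459714, cosθ=0.888067
  F = (M+m)·ẍ + m·l·cosθ·θ̈ − m·l·sinθ·θ̇² = 13.786306 + -1.903607 − -0.078986 = 11.961685

F_0 = -8.419247 N
F_1 = 2.773539 N
F_2 = 3.105214 N
F_3 = 12.451099 N
F_4 = -13.740496 N
F_5 = -12.796647 N
F_6 = 11.961685 N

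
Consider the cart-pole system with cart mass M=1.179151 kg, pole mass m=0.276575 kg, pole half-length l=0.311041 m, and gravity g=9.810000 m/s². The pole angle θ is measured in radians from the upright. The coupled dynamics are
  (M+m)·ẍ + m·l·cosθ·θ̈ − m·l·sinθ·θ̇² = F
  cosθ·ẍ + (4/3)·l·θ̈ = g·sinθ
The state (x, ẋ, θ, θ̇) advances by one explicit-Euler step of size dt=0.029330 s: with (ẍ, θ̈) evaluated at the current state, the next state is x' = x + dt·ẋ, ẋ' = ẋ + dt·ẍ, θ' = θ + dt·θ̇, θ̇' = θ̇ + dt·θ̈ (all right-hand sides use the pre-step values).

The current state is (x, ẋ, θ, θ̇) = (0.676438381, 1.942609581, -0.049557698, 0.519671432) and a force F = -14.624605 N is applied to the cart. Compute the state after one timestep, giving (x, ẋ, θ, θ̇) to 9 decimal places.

sinθ=-0.049537415, cosθ=0.998772269
temp = (F + m·l·θ̇²·sinθ)/(M+m) = (-14.624605 + -0.001150858)/1.455726 = -10.047052713
θ̈ = (g·sinθ − cosθ·temp)/(l·(4/3 − m·cos²θ/(M+m))) = 26.839587465
ẍ = temp − m·l·θ̈·cosθ/(M+m) = -11.631191521
Euler: x'=0.676438381+0.029330·1.942609581=0.733415120, ẋ'=1.942609581+0.029330·-11.631191521=1.601466734
       θ'=-0.049557698+0.029330·0.519671432=-0.034315735, θ̇'=0.519671432+0.029330·26.839587465=1.306876532

(0.733415120, 1.601466734, -0.034315735, 1.306876532)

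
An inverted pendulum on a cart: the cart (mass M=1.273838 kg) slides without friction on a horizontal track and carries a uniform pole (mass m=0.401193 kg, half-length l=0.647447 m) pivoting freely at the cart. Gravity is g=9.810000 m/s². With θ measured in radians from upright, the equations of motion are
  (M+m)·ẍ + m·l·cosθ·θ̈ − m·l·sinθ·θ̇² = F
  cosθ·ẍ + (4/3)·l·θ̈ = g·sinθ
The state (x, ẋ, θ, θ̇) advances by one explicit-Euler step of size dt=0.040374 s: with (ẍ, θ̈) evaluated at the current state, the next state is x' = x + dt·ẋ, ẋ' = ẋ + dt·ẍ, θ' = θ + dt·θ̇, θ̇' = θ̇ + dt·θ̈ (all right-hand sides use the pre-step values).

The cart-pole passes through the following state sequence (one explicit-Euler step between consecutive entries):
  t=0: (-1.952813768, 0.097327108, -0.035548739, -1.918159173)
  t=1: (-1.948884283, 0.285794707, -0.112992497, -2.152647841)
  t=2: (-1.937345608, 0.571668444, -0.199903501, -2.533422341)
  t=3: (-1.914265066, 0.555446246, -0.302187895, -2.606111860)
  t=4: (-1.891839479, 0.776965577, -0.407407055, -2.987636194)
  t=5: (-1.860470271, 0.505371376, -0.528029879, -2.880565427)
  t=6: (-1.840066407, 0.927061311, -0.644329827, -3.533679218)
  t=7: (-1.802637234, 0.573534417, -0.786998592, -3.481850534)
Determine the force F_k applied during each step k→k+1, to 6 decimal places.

F_0 = 6.345426 N
F_1 = 9.561867 N
F_2 = -0.800316 N
F_3 = 7.372040 N
F_4 = -9.716720 N
F_5 = 14.951340 N
F_6 = -12.452244 N

step 0→1:
  ẍ = (ẋ'−ẋ)/dt = (0.285794707−0.097327108)/0.040374 = 4.668044
  θ̈ = (θ̇'−θ̇)/dt = (-2.152647841−-1.918159173)/0.040374 = -5.807913
  sinθ=-0.035541, cosθ=0.999368
  F = (M+m)·ẍ + m·l·cosθ·θ̈ − m·l·sinθ·θ̇² = 7.819118 + -1.507659 − -0.033967 = 6.345426
step 1→2:
  ẍ = (ẋ'−ẋ)/dt = (0.571668444−0.285794707)/0.040374 = 7.080639
  θ̈ = (θ̇'−θ̇)/dt = (-2.533422341−-2.152647841)/0.040374 = -9.431181
  sinθ=-0.112752, cosθ=0.993623
  F = (M+m)·ẍ + m·l·cosθ·θ̈ − m·l·sinθ·θ̇² = 11.860291 + -2.434139 − -0.135715 = 9.561867
step 2→3:
  ẍ = (ẋ'−ẋ)/dt = (0.555446246−0.571668444)/0.040374 = -0.401798
  θ̈ = (θ̇'−θ̇)/dt = (-2.606111860−-2.533422341)/0.040374 = -1.800404
  sinθ=-0.198575, cosθ=0.980086
  F = (M+m)·ẍ + m·l·cosθ·θ̈ − m·l·sinθ·θ̇² = -0.673024 + -0.458344 − -0.331052 = -0.800316
step 3→4:
  ẍ = (ẋ'−ẋ)/dt = (0.776965577−0.555446246)/0.040374 = 5.486683
  θ̈ = (θ̇'−θ̇)/dt = (-2.987636194−-2.606111860)/0.040374 = -9.449753
  sinθ=-0.297610, cosθ=0.954688
  F = (M+m)·ẍ + m·l·cosθ·θ̈ − m·l·sinθ·θ̇² = 9.190364 + -2.343362 − -0.525038 = 7.372040
step 4→5:
  ẍ = (ẋ'−ẋ)/dt = (0.505371376−0.776965577)/0.040374 = -6.726958
  θ̈ = (θ̇'−θ̇)/dt = (-2.880565427−-2.987636194)/0.040374 = 2.651973
  sinθ=-0.396230, cosθ=0.918151
  F = (M+m)·ẍ + m·l·cosθ·θ̈ − m·l·sinθ·θ̇² = -11.267863 + 0.632472 − -0.918672 = -9.716720
step 5→6:
  ẍ = (ẋ'−ẋ)/dt = (0.927061311−0.505371376)/0.040374 = 10.444591
  θ̈ = (θ̇'−θ̇)/dt = (-3.533679218−-2.880565427)/0.040374 = -16.176594
  sinθ=-0.503833, cosθ=0.863801
  F = (M+m)·ẍ + m·l·cosθ·θ̈ − m·l·sinθ·θ̇² = 17.495014 + -3.629598 − -1.085924 = 14.951340
step 6→7:
  ẍ = (ẋ'−ẋ)/dt = (0.573534417−0.927061311)/0.040374 = -8.756301
  θ̈ = (θ̇'−θ̇)/dt = (-3.481850534−-3.533679218)/0.040374 = 1.283714
  sinθ=-0.600663, cosθ=0.799502
  F = (M+m)·ẍ + m·l·cosθ·θ̈ − m·l·sinθ·θ̇² = -14.667076 + 0.266591 − -1.948240 = -12.452244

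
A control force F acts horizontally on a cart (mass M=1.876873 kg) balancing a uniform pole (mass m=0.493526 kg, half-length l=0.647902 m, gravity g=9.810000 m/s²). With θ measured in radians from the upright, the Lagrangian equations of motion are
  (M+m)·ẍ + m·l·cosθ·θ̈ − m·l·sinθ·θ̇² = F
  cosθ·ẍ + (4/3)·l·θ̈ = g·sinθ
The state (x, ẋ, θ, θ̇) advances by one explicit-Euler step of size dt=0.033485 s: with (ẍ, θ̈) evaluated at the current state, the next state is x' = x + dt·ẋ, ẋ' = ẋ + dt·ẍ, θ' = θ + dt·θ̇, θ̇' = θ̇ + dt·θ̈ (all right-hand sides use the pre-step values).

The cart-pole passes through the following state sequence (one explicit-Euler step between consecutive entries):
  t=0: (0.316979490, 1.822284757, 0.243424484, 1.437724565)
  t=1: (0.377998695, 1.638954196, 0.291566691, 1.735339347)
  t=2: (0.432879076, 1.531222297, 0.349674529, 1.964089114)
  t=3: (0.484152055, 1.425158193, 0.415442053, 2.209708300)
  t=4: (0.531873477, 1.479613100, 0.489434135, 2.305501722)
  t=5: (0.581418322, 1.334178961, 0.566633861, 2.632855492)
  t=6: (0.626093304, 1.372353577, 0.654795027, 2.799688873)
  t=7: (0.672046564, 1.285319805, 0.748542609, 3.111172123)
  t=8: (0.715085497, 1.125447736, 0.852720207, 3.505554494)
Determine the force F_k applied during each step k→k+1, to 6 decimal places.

F_0 = -10.379046 N
F_1 = -5.810926 N
F_2 = -5.727315 N
F_3 = 4.061664 N
F_4 = -8.335310 N
F_5 = 2.856701 N
F_6 = -5.328222 N
F_7 = -10.664408 N

step 0→1:
  ẍ = (ẋ'−ẋ)/dt = (1.638954196−1.822284757)/0.033485 = -5.475006
  θ̈ = (θ̇'−θ̇)/dt = (1.735339347−1.437724565)/0.033485 = 8.888003
  sinθ=0.241028, cosθ=0.970518
  F = (M+m)·ẍ + m·l·cosθ·θ̈ − m·l·sinθ·θ̇² = -12.977948 + 2.758210 − 0.159308 = -10.379046
step 1→2:
  ẍ = (ẋ'−ẋ)/dt = (1.531222297−1.638954196)/0.033485 = -3.217318
  θ̈ = (θ̇'−θ̇)/dt = (1.964089114−1.735339347)/0.033485 = 6.831410
  sinθ=0.287453, cosθ=0.957795
  F = (M+m)·ẍ + m·l·cosθ·θ̈ − m·l·sinθ·θ̇² = -7.626328 + 2.092195 − 0.276793 = -5.810926
step 2→3:
  ẍ = (ẋ'−ẋ)/dt = (1.425158193−1.531222297)/0.033485 = -3.167511
  θ̈ = (θ̇'−θ̇)/dt = (2.209708300−1.964089114)/0.033485 = 7.335200
  sinθ=0.342592, cosθ=0.939484
  F = (M+m)·ẍ + m·l·cosθ·θ̈ − m·l·sinθ·θ̇² = -7.508265 + 2.203540 − 0.422590 = -5.727315
step 3→4:
  ẍ = (ẋ'−ẋ)/dt = (1.479613100−1.425158193)/0.033485 = 1.626248
  θ̈ = (θ̇'−θ̇)/dt = (2.305501722−2.209708300)/0.033485 = 2.860786
  sinθ=0.403594, cosθ=0.914938
  F = (M+m)·ẍ + m·l·cosθ·θ̈ − m·l·sinθ·θ̇² = 3.854856 + 0.836944 − 0.630136 = 4.061664
step 4→5:
  ẍ = (ẋ'−ẋ)/dt = (1.334178961−1.479613100)/0.033485 = -4.343262
  θ̈ = (θ̇'−θ̇)/dt = (2.632855492−2.305501722)/0.033485 = 9.776132
  sinθ=0.470127, cosθ=0.882599
  F = (M+m)·ẍ + m·l·cosθ·θ̈ − m·l·sinθ·θ̇² = -10.295265 + 2.758988 − 0.799034 = -8.335310
step 5→6:
  ẍ = (ẋ'−ẋ)/dt = (1.372353577−1.334178961)/0.033485 = 1.140051
  θ̈ = (θ̇'−θ̇)/dt = (2.799688873−2.632855492)/0.033485 = 4.982332
  sinθ=0.536795, cosθ=0.843713
  F = (M+m)·ẍ + m·l·cosθ·θ̈ − m·l·sinθ·θ̇² = 2.702376 + 1.344146 − 1.189822 = 2.856701
step 6→7:
  ẍ = (ẋ'−ẋ)/dt = (1.285319805−1.372353577)/0.033485 = -2.599187
  θ̈ = (θ̇'−θ̇)/dt = (3.111172123−2.799688873)/0.033485 = 9.302173
  sinθ=0.608997, cosθ=0.793173
  F = (M+m)·ẍ + m·l·cosθ·θ̈ − m·l·sinθ·θ̇² = -6.161110 + 2.359237 − 1.526349 = -5.328222
step 7→8:
  ẍ = (ẋ'−ẋ)/dt = (1.125447736−1.285319805)/0.033485 = -4.774438
  θ̈ = (θ̇'−θ̇)/dt = (3.505554494−3.111172123)/0.033485 = 11.777882
  sinθ=0.680572, cosθ=0.732682
  F = (M+m)·ẍ + m·l·cosθ·θ̈ − m·l·sinθ·θ̇² = -11.317324 + 2.759318 − 2.106402 = -10.664408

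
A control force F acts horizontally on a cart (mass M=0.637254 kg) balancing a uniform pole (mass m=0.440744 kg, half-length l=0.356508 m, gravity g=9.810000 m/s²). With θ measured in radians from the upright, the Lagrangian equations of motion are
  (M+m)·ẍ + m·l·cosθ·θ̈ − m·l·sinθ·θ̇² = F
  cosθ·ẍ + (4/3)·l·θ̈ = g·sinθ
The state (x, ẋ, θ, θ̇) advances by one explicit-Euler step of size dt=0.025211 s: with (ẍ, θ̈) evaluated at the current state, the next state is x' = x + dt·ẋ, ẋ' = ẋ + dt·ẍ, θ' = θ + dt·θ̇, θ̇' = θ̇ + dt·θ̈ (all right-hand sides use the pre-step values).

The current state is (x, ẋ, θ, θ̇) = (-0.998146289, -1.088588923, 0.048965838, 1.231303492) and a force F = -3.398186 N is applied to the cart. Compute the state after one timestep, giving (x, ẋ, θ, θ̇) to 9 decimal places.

sinθ=0.048946273, cosθ=0.998801413
temp = (F + m·l·θ̇²·sinθ)/(M+m) = (-3.398186 + 0.011660188)/1.077998 = -3.141495450
θ̈ = (g·sinθ − cosθ·temp)/(l·(4/3 − m·cos²θ/(M+m))) = 10.965524856
ẍ = temp − m·l·θ̈·cosθ/(M+m) = -4.737912308
Euler: x'=-0.998146289+0.025211·-1.088588923=-1.025590704, ẋ'=-1.088588923+0.025211·-4.737912308=-1.208036430
       θ'=0.048965838+0.025211·1.231303492=0.080008230, θ̇'=1.231303492+0.025211·10.965524856=1.507755339

(-1.025590704, -1.208036430, 0.080008230, 1.507755339)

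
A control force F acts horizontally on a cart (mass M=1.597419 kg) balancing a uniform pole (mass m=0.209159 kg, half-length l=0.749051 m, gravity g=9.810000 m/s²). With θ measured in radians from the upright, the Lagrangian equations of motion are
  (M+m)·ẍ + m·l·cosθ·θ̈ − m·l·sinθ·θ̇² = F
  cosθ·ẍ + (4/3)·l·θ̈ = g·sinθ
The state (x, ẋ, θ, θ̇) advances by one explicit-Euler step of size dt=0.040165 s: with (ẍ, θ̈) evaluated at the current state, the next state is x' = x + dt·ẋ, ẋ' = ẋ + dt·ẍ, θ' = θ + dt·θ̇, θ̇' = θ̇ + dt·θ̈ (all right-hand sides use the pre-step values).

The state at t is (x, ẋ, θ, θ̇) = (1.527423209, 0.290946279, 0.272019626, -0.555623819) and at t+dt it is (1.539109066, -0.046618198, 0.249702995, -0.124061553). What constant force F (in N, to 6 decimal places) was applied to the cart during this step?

F = -13.574790 N

ẍ = (ẋ'−ẋ)/dt = (-0.046618198−0.290946279)/0.040165 = -8.404444
θ̈ = (θ̇'−θ̇)/dt = (-0.124061553−-0.555623819)/0.040165 = 10.744735
sinθ=0.268677, cosθ=0.963230
F = (M+m)·ẍ + m·l·cosθ·θ̈ − m·l·sinθ·θ̇² = -15.183283 + 1.621488 − 0.012995 = -13.574790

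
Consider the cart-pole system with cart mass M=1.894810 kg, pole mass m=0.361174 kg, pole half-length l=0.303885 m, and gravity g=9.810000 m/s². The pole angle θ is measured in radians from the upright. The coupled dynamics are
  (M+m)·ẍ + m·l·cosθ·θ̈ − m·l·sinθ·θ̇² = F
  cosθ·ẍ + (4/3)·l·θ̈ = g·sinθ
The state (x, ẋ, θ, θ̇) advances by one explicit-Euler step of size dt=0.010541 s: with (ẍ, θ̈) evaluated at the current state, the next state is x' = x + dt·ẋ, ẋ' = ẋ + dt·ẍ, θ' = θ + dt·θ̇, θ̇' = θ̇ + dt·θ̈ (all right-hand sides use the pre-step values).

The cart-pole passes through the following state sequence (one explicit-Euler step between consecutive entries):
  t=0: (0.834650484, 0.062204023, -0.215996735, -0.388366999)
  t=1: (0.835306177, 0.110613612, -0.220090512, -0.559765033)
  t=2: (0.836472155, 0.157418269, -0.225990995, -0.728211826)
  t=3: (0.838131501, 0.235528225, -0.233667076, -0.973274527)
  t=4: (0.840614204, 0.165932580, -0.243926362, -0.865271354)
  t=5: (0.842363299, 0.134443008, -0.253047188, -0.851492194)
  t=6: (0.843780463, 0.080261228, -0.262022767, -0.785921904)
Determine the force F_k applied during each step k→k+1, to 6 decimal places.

step 0→1:
  ẍ = (ẋ'−ẋ)/dt = (0.110613612−0.062204023)/0.010541 = 4.592504
  θ̈ = (θ̇'−θ̇)/dt = (-0.559765033−-0.388366999)/0.010541 = -16.260130
  sinθ=-0.214321, cosθ=0.976763
  F = (M+m)·ẍ + m·l·cosθ·θ̈ − m·l·sinθ·θ̇² = 10.360616 + -1.743167 − -0.003548 = 8.620997
step 1→2:
  ẍ = (ẋ'−ẋ)/dt = (0.157418269−0.110613612)/0.010541 = 4.440248
  θ̈ = (θ̇'−θ̇)/dt = (-0.728211826−-0.559765033)/0.010541 = -15.980153
  sinθ=-0.218318, cosθ=0.975878
  F = (M+m)·ẍ + m·l·cosθ·θ̈ − m·l·sinθ·θ̇² = 10.017129 + -1.711599 − -0.007508 = 8.313038
step 2→3:
  ẍ = (ẋ'−ẋ)/dt = (0.235528225−0.157418269)/0.010541 = 7.410109
  θ̈ = (θ̇'−θ̇)/dt = (-0.973274527−-0.728211826)/0.010541 = -23.248525
  sinθ=-0.224072, cosθ=0.974573
  F = (M+m)·ẍ + m·l·cosθ·θ̈ − m·l·sinθ·θ̇² = 16.717087 + -2.486768 − -0.013042 = 14.243360
step 3→4:
  ẍ = (ẋ'−ẋ)/dt = (0.165932580−0.235528225)/0.010541 = -6.602376
  θ̈ = (θ̇'−θ̇)/dt = (-0.865271354−-0.973274527)/0.010541 = 10.246008
  sinθ=-0.231546, cosθ=0.972824
  F = (M+m)·ẍ + m·l·cosθ·θ̈ − m·l·sinθ·θ̇² = -14.894855 + 1.093993 − -0.024073 = -13.776788
step 4→5:
  ẍ = (ẋ'−ẋ)/dt = (0.134443008−0.165932580)/0.010541 = -2.987342
  θ̈ = (θ̇'−θ̇)/dt = (-0.851492194−-0.865271354)/0.010541 = 1.307197
  sinθ=-0.241515, cosθ=0.970397
  F = (M+m)·ẍ + m·l·cosθ·θ̈ − m·l·sinθ·θ̇² = -6.739396 + 0.139225 − -0.019846 = -6.580325
step 5→6:
  ẍ = (ẋ'−ẋ)/dt = (0.080261228−0.134443008)/0.010541 = -5.140099
  θ̈ = (θ̇'−θ̇)/dt = (-0.785921904−-0.851492194)/0.010541 = 6.220500
  sinθ=-0.250355, cosθ=0.968154
  F = (M+m)·ẍ + m·l·cosθ·θ̈ − m·l·sinθ·θ̇² = -11.595980 + 0.660991 − -0.019922 = -10.915067

F_0 = 8.620997 N
F_1 = 8.313038 N
F_2 = 14.243360 N
F_3 = -13.776788 N
F_4 = -6.580325 N
F_5 = -10.915067 N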